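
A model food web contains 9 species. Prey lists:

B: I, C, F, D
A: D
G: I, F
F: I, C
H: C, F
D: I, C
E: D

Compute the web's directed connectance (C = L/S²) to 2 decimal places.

The web has S = 9 species and L = 14 feeding links.
C = L / S² = 14 / 81 = 0.1728 ≈ 0.17.

C = 0.17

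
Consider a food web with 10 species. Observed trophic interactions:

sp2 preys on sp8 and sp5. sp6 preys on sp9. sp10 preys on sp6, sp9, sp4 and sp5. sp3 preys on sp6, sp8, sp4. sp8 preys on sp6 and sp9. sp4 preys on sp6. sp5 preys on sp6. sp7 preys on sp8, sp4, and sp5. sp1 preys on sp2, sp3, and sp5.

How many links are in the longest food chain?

One longest chain: sp9 → sp6 → sp8 → sp2 → sp1.
It has 5 species and 4 links.

4 links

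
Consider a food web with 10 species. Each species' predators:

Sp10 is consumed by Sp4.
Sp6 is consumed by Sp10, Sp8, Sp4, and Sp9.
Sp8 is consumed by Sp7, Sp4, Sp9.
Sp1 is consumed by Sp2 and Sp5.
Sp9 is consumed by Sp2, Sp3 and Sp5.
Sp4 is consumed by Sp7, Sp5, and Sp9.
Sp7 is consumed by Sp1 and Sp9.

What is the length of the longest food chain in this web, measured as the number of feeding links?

One longest chain: Sp6 → Sp8 → Sp4 → Sp7 → Sp9 → Sp3.
It has 6 species and 5 links.

5 links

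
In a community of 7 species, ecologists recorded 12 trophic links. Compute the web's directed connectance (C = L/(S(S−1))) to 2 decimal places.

C = 0.29

The web has S = 7 species and L = 12 feeding links.
C = L / (S(S−1)) = 12 / 42 = 0.2857 ≈ 0.29.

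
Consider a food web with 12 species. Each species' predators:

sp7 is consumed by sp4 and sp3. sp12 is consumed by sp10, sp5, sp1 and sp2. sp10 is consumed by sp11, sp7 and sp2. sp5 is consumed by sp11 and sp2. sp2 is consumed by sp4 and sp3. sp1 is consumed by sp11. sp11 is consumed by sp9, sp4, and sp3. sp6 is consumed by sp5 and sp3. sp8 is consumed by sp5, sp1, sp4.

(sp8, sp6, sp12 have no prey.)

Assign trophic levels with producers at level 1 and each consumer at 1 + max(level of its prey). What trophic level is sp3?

sp8 is a producer → level 1.
sp5 eats sp8 (level 1); other prey at levels: sp6 1, sp12 1 → level 2.
sp2 eats sp5 (level 2); other prey at levels: sp12 1, sp10 2 → level 3.
sp3 eats sp2 (level 3); other prey at levels: sp6 1, sp11 3, sp7 3 → level 4.

Trophic level 4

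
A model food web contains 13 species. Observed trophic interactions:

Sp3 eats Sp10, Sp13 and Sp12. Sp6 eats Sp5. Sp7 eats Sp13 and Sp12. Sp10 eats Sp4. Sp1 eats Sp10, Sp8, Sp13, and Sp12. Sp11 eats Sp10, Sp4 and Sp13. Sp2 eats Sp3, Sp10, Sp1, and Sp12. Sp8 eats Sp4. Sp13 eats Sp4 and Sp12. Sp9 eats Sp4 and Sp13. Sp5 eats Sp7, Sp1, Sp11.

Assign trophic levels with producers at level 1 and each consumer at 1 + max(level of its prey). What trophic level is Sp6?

Trophic level 5

Sp4 is a producer → level 1.
Sp13 eats Sp4 (level 1); other prey at levels: Sp12 1 → level 2.
Sp11 eats Sp13 (level 2); other prey at levels: Sp4 1, Sp10 2 → level 3.
Sp5 eats Sp11 (level 3); other prey at levels: Sp7 3, Sp1 3 → level 4.
Sp6 eats Sp5 → level 5.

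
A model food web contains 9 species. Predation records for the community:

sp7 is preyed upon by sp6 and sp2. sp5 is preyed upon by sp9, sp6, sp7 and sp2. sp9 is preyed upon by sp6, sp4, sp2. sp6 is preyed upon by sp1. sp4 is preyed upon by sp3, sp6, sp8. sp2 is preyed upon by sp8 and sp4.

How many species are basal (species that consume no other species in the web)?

1

Basal species (no prey listed): sp5.
Count: 1.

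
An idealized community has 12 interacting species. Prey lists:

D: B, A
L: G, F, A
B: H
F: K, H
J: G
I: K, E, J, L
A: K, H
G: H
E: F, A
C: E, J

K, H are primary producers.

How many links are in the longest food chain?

3 links

One longest chain: H → G → J → I.
It has 4 species and 3 links.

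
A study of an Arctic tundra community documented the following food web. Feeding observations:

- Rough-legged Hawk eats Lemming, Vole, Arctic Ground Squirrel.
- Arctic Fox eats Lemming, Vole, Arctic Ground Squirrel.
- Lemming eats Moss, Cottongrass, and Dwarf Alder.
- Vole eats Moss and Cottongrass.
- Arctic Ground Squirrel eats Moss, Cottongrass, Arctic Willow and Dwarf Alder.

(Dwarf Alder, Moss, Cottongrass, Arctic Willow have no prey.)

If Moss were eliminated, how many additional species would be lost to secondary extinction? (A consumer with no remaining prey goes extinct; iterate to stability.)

0

Remove Moss.
Every predator of it retains at least one other prey: Lemming still has Dwarf Alder, Cottongrass; Arctic Ground Squirrel still has Dwarf Alder, Cottongrass, Arctic Willow; Vole still has Cottongrass.
No consumer loses all prey, so no secondary extinctions occur.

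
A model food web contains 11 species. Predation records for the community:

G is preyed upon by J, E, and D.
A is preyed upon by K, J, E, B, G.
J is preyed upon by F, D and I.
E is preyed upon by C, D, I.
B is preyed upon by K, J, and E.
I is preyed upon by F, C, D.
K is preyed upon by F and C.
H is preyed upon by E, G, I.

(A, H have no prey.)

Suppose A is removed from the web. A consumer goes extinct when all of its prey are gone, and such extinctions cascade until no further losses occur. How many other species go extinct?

2

Remove A.
Round 1: B (all prey gone) → extinct.
Round 2: K (all prey gone) → extinct.
No further losses. Total secondary extinctions: 2.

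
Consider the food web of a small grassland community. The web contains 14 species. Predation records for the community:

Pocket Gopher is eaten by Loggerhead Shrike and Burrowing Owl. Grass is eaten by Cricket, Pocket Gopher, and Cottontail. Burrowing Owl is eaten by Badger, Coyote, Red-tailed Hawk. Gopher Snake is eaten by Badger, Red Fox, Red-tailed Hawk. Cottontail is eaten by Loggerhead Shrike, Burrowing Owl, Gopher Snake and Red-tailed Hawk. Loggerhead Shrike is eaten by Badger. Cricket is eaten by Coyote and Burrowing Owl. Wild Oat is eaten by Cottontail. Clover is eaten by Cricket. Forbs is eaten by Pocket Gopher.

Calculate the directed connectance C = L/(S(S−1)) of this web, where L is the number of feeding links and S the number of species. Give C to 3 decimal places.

C = 0.115

The web has S = 14 species and L = 21 feeding links.
C = L / (S(S−1)) = 21 / 182 = 0.1154 ≈ 0.115.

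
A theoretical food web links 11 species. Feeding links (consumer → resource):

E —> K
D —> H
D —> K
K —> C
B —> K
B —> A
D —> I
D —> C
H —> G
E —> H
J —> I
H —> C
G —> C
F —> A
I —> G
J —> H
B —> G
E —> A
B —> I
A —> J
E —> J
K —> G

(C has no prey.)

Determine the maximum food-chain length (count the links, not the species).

5 links

One longest chain: C → G → I → J → A → B.
It has 6 species and 5 links.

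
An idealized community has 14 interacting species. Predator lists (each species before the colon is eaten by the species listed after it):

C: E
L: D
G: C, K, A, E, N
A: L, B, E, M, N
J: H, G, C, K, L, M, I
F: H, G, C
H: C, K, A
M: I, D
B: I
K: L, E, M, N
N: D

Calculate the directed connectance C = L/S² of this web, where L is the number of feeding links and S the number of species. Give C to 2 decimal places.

C = 0.17

The web has S = 14 species and L = 33 feeding links.
C = L / S² = 33 / 196 = 0.1684 ≈ 0.17.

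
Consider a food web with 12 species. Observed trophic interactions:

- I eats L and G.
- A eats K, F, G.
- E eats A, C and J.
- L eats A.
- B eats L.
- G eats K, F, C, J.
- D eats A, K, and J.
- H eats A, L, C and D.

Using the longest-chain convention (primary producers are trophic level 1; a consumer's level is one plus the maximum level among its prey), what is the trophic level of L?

Trophic level 4

K is a producer → level 1.
G eats K (level 1); other prey at levels: J 1, F 1, C 1 → level 2.
A eats G (level 2); other prey at levels: K 1, F 1 → level 3.
L eats A → level 4.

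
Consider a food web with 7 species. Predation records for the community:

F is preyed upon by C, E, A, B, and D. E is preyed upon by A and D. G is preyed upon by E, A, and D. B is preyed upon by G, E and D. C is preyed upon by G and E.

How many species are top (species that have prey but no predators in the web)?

2

Top species (has prey, but nothing eats it): A, D.
Count: 2.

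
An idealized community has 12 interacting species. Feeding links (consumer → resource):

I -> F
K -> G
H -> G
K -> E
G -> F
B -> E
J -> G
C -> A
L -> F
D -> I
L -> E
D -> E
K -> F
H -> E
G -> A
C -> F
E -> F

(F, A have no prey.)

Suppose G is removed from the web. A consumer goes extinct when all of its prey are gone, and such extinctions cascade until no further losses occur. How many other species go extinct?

Remove G.
Round 1: J (all prey gone) → extinct.
No further losses. Total secondary extinctions: 1.

1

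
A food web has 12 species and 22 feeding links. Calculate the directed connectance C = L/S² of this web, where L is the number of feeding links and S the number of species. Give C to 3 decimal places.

The web has S = 12 species and L = 22 feeding links.
C = L / S² = 22 / 144 = 0.1528 ≈ 0.153.

C = 0.153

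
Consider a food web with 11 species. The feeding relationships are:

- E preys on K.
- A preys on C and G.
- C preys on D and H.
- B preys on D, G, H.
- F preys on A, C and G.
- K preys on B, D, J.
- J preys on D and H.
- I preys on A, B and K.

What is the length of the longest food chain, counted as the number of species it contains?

4 species

One longest chain: H → J → K → E.
It has 4 species and 3 links.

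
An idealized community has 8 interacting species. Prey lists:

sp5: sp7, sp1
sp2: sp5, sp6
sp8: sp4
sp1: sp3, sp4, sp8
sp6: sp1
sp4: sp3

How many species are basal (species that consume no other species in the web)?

2

Basal species (no prey listed): sp3, sp7.
Count: 2.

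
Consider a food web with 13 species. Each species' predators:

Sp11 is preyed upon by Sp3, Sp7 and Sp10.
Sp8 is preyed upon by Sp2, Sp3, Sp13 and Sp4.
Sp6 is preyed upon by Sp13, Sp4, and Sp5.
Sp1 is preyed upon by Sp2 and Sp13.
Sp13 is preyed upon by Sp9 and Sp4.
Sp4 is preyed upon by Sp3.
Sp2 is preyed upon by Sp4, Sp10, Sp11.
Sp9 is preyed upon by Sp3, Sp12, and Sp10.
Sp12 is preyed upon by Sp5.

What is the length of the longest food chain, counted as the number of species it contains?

One longest chain: Sp6 → Sp13 → Sp9 → Sp12 → Sp5.
It has 5 species and 4 links.

5 species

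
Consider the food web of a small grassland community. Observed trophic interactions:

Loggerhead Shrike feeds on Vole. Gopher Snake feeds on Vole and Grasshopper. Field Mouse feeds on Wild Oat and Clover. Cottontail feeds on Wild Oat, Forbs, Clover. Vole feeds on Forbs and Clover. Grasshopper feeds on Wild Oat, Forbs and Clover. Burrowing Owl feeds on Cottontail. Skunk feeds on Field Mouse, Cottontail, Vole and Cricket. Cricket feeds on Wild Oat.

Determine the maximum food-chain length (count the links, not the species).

2 links

One longest chain: Forbs → Cottontail → Burrowing Owl.
It has 3 species and 2 links.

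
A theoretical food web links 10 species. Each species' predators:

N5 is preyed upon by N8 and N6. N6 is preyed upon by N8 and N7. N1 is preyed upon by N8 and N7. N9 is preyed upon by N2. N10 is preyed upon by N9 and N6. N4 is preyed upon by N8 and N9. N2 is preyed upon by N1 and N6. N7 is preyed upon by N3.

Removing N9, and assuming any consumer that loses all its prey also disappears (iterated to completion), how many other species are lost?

2

Remove N9.
Round 1: N2 (all prey gone) → extinct.
Round 2: N1 (all prey gone) → extinct.
No further losses. Total secondary extinctions: 2.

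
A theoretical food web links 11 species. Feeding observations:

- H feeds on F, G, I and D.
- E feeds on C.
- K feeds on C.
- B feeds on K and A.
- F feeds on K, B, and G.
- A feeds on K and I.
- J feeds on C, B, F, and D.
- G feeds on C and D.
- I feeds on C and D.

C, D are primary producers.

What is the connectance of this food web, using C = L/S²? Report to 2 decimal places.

The web has S = 11 species and L = 21 feeding links.
C = L / S² = 21 / 121 = 0.1736 ≈ 0.17.

C = 0.17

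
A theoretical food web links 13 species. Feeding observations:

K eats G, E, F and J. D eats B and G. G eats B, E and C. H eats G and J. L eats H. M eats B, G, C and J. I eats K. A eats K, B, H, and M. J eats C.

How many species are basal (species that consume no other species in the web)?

4

Basal species (no prey listed): C, E, F, B.
Count: 4.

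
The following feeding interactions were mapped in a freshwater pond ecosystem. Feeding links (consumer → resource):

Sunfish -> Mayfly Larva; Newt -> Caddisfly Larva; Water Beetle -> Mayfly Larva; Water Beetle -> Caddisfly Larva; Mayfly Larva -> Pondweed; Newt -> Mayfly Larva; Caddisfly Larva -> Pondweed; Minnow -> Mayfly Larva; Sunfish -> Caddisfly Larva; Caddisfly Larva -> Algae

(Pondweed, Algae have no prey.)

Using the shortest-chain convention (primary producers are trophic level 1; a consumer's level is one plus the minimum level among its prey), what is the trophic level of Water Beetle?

Pondweed is a producer → level 1.
Caddisfly Larva eats Pondweed → level 2.
Water Beetle eats Caddisfly Larva → level 3.
No prey of Water Beetle is below level 2, so 3 is the minimum.

Trophic level 3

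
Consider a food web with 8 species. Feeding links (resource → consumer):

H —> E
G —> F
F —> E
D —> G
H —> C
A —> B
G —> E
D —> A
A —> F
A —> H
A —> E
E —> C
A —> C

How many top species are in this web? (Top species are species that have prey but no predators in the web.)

2

Top species (has prey, but nothing eats it): B, C.
Count: 2.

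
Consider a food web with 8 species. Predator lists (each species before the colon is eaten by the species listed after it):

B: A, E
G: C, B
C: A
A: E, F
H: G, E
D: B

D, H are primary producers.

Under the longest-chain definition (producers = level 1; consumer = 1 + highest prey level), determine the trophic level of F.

H is a producer → level 1.
G eats H → level 2.
C eats G → level 3.
A eats C (level 3); other prey at levels: B 3 → level 4.
F eats A → level 5.

Trophic level 5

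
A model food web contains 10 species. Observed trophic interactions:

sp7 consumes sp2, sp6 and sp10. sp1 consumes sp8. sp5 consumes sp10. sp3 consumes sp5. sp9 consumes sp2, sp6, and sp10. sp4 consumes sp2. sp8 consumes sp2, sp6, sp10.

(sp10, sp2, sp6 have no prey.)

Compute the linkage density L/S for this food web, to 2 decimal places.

L/S = 1.30

There are L = 13 links among S = 10 species.
L/S = 13/10 = 1.3000 ≈ 1.30.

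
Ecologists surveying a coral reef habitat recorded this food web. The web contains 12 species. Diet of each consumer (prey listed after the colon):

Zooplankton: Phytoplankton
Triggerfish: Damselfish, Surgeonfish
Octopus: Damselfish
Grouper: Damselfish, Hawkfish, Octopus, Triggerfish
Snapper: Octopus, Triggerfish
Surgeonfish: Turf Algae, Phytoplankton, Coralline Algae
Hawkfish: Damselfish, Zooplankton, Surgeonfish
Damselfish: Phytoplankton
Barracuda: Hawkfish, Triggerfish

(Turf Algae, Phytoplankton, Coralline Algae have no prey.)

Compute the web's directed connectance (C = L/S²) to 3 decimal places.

The web has S = 12 species and L = 19 feeding links.
C = L / S² = 19 / 144 = 0.1319 ≈ 0.132.

C = 0.132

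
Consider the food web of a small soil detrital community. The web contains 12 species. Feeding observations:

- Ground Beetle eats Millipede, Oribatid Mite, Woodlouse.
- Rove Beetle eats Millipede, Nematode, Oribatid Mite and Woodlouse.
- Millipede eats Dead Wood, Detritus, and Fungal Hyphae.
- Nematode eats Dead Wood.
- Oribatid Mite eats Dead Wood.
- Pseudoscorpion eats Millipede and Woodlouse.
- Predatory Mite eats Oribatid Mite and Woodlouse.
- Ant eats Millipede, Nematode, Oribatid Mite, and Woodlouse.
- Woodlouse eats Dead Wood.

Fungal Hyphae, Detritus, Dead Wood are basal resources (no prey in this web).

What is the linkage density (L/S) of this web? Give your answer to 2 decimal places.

L/S = 1.75

There are L = 21 links among S = 12 species.
L/S = 21/12 = 1.7500 ≈ 1.75.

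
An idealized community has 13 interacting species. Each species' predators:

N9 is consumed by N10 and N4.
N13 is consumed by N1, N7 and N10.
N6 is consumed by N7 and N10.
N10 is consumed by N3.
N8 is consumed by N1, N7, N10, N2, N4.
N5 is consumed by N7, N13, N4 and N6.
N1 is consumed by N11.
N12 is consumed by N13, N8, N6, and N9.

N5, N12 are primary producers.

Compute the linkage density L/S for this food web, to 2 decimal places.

L/S = 1.69

There are L = 22 links among S = 13 species.
L/S = 22/13 = 1.6923 ≈ 1.69.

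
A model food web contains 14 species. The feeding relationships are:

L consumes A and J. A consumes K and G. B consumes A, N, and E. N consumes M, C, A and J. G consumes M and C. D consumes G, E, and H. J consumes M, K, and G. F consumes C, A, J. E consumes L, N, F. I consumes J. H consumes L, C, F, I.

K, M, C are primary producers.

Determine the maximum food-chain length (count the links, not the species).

One longest chain: M → G → J → F → E → B.
It has 6 species and 5 links.

5 links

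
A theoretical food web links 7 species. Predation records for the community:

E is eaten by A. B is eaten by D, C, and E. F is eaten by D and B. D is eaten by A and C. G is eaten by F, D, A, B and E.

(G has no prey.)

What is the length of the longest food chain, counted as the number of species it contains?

5 species

One longest chain: G → F → B → D → C.
It has 5 species and 4 links.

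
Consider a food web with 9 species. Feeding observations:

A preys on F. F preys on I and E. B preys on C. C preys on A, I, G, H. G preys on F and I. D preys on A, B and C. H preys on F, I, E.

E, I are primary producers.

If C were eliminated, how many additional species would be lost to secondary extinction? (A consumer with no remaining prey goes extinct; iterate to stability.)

1

Remove C.
Round 1: B (all prey gone) → extinct.
No further losses. Total secondary extinctions: 1.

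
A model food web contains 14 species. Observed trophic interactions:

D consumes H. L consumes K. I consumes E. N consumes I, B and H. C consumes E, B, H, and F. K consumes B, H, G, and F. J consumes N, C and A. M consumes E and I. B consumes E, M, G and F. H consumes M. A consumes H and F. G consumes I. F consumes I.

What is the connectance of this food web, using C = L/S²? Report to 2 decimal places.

C = 0.14

The web has S = 14 species and L = 28 feeding links.
C = L / S² = 28 / 196 = 0.1429 ≈ 0.14.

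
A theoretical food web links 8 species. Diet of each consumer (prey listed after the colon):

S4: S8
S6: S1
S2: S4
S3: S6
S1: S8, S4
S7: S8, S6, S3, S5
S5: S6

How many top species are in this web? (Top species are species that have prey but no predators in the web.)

Top species (has prey, but nothing eats it): S2, S7.
Count: 2.

2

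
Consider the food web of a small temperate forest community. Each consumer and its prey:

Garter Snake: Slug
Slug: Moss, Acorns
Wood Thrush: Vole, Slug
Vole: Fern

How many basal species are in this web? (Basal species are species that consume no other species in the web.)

3

Basal species (no prey listed): Fern, Moss, Acorns.
Count: 3.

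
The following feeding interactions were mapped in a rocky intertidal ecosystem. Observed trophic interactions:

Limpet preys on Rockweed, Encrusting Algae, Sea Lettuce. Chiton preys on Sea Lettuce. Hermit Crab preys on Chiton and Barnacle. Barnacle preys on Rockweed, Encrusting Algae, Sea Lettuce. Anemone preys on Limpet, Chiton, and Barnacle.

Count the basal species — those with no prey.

Basal species (no prey listed): Encrusting Algae, Rockweed, Sea Lettuce.
Count: 3.

3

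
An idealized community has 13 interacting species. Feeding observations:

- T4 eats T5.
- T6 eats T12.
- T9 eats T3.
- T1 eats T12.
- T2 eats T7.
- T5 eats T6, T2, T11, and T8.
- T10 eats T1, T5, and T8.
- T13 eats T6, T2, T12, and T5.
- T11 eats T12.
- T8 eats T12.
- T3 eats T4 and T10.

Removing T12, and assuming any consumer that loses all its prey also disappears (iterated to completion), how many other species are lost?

Remove T12.
Round 1: T1 (all prey gone), T8 (all prey gone), T11 (all prey gone), T6 (all prey gone) → extinct.
No further losses. Total secondary extinctions: 4.

4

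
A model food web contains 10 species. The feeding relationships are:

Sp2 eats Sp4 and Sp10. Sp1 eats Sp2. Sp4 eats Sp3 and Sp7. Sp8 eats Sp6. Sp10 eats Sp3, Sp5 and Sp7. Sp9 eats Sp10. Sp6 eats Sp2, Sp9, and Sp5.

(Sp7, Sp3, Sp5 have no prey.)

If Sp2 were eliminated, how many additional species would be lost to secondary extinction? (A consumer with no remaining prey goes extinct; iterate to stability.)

Remove Sp2.
Round 1: Sp1 (all prey gone) → extinct.
No further losses. Total secondary extinctions: 1.

1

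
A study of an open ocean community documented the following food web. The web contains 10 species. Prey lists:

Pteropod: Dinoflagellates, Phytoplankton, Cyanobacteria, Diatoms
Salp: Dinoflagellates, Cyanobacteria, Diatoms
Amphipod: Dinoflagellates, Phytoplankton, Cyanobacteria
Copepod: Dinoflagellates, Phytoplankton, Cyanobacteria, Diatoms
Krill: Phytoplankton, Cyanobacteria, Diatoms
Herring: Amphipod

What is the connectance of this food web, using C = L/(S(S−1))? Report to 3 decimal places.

C = 0.200

The web has S = 10 species and L = 18 feeding links.
C = L / (S(S−1)) = 18 / 90 = 0.2000 ≈ 0.200.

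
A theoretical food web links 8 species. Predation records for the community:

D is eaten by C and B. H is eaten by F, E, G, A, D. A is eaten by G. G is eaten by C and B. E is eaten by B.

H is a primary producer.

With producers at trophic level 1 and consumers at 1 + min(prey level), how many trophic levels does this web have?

Producers (level 1): H.
Following each consumer down to its lowest-level prey: H → D → C (levels 1 through 3).
All prey of C (D 2, G 2) are at level 2 or above, so C is at level 1 + 2 = 3.
Every consumer has at least one prey at level 2 or below, so none exceeds level 3.

3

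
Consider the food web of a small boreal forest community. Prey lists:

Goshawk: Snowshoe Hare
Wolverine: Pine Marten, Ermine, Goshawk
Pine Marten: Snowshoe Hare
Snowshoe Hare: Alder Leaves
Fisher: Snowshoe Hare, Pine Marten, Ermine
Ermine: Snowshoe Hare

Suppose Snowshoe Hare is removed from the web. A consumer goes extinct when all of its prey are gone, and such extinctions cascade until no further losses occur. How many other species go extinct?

Remove Snowshoe Hare.
Round 1: Pine Marten (all prey gone), Ermine (all prey gone), Goshawk (all prey gone) → extinct.
Round 2: Fisher (all prey gone), Wolverine (all prey gone) → extinct.
No further losses. Total secondary extinctions: 5.

5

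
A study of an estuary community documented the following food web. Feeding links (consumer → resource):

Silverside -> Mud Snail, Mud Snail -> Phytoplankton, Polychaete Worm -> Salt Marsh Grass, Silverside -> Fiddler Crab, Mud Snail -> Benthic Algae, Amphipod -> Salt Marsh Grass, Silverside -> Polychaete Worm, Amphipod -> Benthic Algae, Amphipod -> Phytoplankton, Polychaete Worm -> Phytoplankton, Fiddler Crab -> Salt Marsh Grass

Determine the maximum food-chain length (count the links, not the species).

2 links

One longest chain: Salt Marsh Grass → Fiddler Crab → Silverside.
It has 3 species and 2 links.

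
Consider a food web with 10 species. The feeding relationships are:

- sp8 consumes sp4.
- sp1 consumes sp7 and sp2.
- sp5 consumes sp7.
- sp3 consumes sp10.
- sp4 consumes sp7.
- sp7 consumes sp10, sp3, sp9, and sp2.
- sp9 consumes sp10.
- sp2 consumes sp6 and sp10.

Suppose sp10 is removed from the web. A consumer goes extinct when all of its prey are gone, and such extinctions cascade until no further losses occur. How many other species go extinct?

Remove sp10.
Round 1: sp9 (all prey gone), sp3 (all prey gone) → extinct.
No further losses. Total secondary extinctions: 2.

2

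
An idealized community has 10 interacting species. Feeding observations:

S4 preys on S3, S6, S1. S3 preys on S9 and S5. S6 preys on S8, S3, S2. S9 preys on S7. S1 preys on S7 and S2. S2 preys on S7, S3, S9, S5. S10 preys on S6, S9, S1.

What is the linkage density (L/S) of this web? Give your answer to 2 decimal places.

L/S = 1.80

There are L = 18 links among S = 10 species.
L/S = 18/10 = 1.8000 ≈ 1.80.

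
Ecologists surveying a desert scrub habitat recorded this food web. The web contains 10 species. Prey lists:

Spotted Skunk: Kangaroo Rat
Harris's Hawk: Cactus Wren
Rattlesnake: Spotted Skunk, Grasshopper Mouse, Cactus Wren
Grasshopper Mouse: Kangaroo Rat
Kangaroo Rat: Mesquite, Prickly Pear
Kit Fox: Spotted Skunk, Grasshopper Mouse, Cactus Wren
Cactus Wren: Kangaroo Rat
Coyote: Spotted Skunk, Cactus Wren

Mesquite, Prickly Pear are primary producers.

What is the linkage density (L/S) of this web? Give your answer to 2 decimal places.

There are L = 14 links among S = 10 species.
L/S = 14/10 = 1.4000 ≈ 1.40.

L/S = 1.40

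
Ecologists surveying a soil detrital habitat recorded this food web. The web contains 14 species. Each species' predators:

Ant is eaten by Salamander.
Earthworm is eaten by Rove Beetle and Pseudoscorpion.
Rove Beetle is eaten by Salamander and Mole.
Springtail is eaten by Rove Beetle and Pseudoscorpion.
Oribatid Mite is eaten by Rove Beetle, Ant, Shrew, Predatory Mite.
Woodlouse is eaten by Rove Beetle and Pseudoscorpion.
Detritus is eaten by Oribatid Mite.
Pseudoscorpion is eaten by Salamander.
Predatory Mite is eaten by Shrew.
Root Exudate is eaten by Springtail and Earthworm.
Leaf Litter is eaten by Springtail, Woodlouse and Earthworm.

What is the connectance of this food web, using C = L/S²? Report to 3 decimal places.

The web has S = 14 species and L = 21 feeding links.
C = L / S² = 21 / 196 = 0.1071 ≈ 0.107.

C = 0.107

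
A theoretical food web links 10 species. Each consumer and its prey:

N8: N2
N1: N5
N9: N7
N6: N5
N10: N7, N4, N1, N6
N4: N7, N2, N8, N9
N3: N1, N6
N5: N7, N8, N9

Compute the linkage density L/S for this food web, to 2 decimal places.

There are L = 17 links among S = 10 species.
L/S = 17/10 = 1.7000 ≈ 1.70.

L/S = 1.70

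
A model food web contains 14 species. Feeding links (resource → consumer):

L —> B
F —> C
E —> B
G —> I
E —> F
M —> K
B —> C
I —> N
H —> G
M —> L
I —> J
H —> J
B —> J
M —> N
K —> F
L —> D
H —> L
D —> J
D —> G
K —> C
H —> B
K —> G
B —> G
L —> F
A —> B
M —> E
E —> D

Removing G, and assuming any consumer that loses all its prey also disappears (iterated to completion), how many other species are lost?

Remove G.
Round 1: I (all prey gone) → extinct.
No further losses. Total secondary extinctions: 1.

1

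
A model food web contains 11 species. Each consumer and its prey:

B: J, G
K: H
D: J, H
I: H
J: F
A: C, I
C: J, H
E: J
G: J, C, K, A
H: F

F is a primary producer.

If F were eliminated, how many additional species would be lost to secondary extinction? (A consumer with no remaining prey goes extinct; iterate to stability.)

10

Remove F.
Round 1: J (all prey gone), H (all prey gone) → extinct.
Round 2: D (all prey gone), E (all prey gone), C (all prey gone), I (all prey gone), K (all prey gone) → extinct.
Round 3: A (all prey gone) → extinct.
Round 4: G (all prey gone) → extinct.
Round 5: B (all prey gone) → extinct.
No further losses. Total secondary extinctions: 10.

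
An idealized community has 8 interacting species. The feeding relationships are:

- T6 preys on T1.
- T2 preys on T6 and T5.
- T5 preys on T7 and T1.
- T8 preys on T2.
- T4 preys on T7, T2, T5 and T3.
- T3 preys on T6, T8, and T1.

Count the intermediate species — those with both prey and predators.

5

Intermediate species (has both prey and predators): T5, T6, T2, T8, T3.
Count: 5.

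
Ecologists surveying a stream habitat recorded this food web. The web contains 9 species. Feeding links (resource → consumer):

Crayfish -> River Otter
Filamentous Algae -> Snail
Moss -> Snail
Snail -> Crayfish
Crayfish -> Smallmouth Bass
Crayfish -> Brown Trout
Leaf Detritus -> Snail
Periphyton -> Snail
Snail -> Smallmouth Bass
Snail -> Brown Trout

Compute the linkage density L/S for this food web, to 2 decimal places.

There are L = 10 links among S = 9 species.
L/S = 10/9 = 1.1111 ≈ 1.11.

L/S = 1.11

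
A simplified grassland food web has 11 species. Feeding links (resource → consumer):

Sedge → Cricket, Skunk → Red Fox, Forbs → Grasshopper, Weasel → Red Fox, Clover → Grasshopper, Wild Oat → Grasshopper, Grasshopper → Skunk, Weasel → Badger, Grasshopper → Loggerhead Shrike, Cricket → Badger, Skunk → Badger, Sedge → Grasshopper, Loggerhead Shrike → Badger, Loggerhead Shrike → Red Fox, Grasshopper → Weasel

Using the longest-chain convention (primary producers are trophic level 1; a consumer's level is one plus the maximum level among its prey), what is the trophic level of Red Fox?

Clover is a producer → level 1.
Grasshopper eats Clover (level 1); other prey at levels: Sedge 1, Wild Oat 1, Forbs 1 → level 2.
Weasel eats Grasshopper → level 3.
Red Fox eats Weasel (level 3); other prey at levels: Loggerhead Shrike 3, Skunk 3 → level 4.

Trophic level 4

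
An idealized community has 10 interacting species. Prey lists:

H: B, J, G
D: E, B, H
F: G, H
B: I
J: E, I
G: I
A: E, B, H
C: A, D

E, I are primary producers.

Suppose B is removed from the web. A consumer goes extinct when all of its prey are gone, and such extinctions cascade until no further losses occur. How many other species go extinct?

0

Remove B.
Every predator of it retains at least one other prey: H still has J, G; A still has E, H; D still has E, H.
No consumer loses all prey, so no secondary extinctions occur.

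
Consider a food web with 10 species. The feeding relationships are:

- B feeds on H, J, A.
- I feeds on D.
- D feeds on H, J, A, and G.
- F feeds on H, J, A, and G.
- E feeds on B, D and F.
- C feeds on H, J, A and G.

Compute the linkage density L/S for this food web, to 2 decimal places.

L/S = 1.90

There are L = 19 links among S = 10 species.
L/S = 19/10 = 1.9000 ≈ 1.90.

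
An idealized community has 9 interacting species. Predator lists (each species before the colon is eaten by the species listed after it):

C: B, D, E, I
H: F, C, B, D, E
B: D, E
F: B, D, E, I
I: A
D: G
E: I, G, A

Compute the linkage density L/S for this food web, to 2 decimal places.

There are L = 20 links among S = 9 species.
L/S = 20/9 = 2.2222 ≈ 2.22.

L/S = 2.22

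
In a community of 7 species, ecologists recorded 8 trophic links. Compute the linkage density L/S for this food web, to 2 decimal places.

There are L = 8 links among S = 7 species.
L/S = 8/7 = 1.1429 ≈ 1.14.

L/S = 1.14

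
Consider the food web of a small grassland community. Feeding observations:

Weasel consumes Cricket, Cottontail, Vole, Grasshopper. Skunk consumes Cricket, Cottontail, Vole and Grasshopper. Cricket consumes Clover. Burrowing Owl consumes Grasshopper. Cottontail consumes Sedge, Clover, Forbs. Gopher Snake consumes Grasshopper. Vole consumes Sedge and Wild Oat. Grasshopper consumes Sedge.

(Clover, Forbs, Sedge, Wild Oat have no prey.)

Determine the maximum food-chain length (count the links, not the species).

2 links

One longest chain: Sedge → Grasshopper → Gopher Snake.
It has 3 species and 2 links.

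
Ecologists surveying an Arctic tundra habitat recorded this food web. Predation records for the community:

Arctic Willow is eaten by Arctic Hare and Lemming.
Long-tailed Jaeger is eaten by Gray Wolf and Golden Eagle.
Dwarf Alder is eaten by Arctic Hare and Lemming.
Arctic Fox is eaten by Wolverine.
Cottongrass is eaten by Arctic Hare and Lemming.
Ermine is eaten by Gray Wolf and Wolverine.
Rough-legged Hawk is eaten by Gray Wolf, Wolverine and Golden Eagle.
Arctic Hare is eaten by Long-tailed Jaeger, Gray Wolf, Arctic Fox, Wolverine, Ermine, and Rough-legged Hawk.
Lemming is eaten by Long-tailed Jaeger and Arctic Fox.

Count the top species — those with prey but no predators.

3

Top species (has prey, but nothing eats it): Golden Eagle, Gray Wolf, Wolverine.
Count: 3.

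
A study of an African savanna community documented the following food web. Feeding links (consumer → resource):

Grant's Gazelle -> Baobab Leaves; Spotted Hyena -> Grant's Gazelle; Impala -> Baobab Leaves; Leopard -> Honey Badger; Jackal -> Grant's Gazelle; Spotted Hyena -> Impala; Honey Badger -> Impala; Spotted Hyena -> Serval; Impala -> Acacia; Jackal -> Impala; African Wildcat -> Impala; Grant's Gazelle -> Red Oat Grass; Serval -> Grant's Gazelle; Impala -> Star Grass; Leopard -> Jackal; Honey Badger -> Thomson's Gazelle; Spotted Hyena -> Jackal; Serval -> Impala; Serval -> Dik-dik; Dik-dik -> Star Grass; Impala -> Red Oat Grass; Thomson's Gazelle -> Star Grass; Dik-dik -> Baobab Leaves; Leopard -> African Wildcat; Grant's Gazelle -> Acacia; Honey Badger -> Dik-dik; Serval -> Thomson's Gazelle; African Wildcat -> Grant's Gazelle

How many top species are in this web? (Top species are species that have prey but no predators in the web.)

2

Top species (has prey, but nothing eats it): Spotted Hyena, Leopard.
Count: 2.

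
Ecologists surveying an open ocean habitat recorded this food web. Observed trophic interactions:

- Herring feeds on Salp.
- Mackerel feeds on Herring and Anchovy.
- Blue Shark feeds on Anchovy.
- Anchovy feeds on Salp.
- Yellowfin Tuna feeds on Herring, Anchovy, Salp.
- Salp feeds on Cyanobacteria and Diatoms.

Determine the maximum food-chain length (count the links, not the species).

One longest chain: Cyanobacteria → Salp → Herring → Mackerel.
It has 4 species and 3 links.

3 links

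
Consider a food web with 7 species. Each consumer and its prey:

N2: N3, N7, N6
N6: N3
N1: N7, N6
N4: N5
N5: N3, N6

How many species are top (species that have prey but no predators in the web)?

Top species (has prey, but nothing eats it): N1, N2, N4.
Count: 3.

3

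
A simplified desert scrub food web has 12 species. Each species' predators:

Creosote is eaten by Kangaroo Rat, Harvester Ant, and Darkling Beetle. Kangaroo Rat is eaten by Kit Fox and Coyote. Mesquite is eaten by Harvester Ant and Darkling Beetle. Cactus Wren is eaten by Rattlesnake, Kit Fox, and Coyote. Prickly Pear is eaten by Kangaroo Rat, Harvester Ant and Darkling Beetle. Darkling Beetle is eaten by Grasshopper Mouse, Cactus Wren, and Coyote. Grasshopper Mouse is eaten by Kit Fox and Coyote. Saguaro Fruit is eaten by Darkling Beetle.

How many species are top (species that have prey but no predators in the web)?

Top species (has prey, but nothing eats it): Harvester Ant, Rattlesnake, Kit Fox, Coyote.
Count: 4.

4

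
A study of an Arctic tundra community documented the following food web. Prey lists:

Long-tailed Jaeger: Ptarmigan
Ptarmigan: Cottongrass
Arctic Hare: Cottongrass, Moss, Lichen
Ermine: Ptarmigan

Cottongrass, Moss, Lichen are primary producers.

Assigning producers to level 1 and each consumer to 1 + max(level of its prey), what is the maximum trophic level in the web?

Producers (level 1): Cottongrass, Moss, Lichen.
Cottongrass → Ptarmigan → Ermine gives Ermine level 3.
No species has a prey at level 3, so no species reaches level 4.

3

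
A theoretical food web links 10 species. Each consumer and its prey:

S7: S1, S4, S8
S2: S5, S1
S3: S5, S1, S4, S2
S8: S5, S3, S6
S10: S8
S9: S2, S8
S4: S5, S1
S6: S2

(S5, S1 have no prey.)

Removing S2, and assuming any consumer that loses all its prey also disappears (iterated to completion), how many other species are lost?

Remove S2.
Round 1: S6 (all prey gone) → extinct.
No further losses. Total secondary extinctions: 1.

1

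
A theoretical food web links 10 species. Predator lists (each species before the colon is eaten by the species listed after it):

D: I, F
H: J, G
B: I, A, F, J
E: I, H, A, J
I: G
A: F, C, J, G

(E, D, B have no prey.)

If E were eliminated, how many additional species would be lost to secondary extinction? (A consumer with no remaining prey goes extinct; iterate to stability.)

Remove E.
Round 1: H (all prey gone) → extinct.
No further losses. Total secondary extinctions: 1.

1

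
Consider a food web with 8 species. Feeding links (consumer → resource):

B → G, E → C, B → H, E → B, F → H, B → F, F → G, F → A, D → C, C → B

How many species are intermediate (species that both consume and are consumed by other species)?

Intermediate species (has both prey and predators): F, B, C.
Count: 3.

3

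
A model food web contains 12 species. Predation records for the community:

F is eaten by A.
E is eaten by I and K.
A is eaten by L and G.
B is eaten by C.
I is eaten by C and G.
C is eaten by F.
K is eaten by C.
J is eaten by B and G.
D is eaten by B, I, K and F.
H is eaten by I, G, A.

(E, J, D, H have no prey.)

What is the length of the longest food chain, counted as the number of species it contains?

6 species

One longest chain: J → B → C → F → A → L.
It has 6 species and 5 links.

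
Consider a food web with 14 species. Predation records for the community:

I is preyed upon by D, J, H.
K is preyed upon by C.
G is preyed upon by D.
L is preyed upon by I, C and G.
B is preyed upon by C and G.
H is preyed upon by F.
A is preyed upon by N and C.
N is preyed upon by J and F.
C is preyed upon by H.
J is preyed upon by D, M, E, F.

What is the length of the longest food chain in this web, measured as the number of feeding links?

One longest chain: A → N → J → D.
It has 4 species and 3 links.

3 links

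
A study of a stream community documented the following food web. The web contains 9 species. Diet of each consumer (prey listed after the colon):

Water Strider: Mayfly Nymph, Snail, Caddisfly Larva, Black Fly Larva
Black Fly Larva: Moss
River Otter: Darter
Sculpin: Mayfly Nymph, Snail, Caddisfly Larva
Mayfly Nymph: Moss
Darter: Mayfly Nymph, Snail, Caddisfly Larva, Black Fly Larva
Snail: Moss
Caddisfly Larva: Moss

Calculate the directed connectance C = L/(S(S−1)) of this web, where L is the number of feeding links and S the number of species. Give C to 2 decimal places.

The web has S = 9 species and L = 16 feeding links.
C = L / (S(S−1)) = 16 / 72 = 0.2222 ≈ 0.22.

C = 0.22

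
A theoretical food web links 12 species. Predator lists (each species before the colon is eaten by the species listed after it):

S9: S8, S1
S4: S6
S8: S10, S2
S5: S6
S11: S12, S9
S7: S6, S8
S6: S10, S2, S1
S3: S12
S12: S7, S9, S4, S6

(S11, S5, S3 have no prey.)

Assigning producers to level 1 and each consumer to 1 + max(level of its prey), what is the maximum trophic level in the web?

Producers (level 1): S11, S5, S3.
S11 → S12 → S7 → S8 → S2 gives S2 level 5.
No species has a prey at level 5, so no species reaches level 6.

5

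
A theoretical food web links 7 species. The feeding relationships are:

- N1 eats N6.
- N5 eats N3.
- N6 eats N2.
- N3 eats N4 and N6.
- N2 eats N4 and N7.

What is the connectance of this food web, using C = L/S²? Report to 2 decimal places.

The web has S = 7 species and L = 7 feeding links.
C = L / S² = 7 / 49 = 0.1429 ≈ 0.14.

C = 0.14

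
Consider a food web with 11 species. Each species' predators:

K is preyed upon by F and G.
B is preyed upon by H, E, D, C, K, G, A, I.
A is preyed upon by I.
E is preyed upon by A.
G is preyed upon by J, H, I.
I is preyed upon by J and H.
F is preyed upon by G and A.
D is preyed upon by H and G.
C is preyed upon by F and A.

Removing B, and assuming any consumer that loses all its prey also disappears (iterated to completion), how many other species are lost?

10

Remove B.
Round 1: C (all prey gone), E (all prey gone), K (all prey gone), D (all prey gone) → extinct.
Round 2: F (all prey gone) → extinct.
Round 3: G (all prey gone), A (all prey gone) → extinct.
Round 4: I (all prey gone) → extinct.
Round 5: H (all prey gone), J (all prey gone) → extinct.
No further losses. Total secondary extinctions: 10.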